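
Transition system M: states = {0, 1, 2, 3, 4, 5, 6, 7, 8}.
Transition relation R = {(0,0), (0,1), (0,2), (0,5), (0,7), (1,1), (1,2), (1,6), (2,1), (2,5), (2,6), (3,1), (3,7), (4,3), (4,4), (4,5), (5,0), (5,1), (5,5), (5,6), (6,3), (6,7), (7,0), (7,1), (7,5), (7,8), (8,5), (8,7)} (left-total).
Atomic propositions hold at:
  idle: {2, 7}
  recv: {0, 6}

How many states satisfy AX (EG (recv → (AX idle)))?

4

Sat(AX idle) = {s : every successor in {2, 7}} = ∅
Sat(recv → (AX idle)) = {1, 2, 3, 4, 5, 7, 8}
EG (recv → (AX idle)): greatest fixpoint, start Z0 = {1, 2, 3, 4, 5, 7, 8}, keep only states in Sat with some successor in Z. Already a fixed point.
Sat(EG (recv → (AX idle))) = {1, 2, 3, 4, 5, 7, 8}
Sat(AX (EG (recv → (AX idle)))) = {s : every successor in {1, 2, 3, 4, 5, 7, 8}} = {3, 4, 6, 8}
|Sat(AX (EG (recv → (AX idle))))| = |{3, 4, 6, 8}| = 4.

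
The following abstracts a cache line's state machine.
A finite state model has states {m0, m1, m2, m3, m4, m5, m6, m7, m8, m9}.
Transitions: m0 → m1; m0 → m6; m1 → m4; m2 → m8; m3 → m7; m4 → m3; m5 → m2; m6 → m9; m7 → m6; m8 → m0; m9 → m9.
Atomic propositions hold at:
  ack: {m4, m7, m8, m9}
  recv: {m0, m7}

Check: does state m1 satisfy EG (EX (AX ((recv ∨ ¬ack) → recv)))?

No

Sat(¬ack) = {m0, m1, m2, m3, m5, m6}
Sat(recv ∨ ¬ack) = {m0, m1, m2, m3, m5, m6, m7}
Sat((recv ∨ ¬ack) → recv) = {m0, m4, m7, m8, m9}
Sat(AX ((recv ∨ ¬ack) → recv)) = {s : every successor in {m0, m4, m7, m8, m9}} = {m1, m2, m3, m6, m8, m9}
Sat(EX (AX ((recv ∨ ¬ack) → recv))) = {s : some successor in {m1, m2, m3, m6, m8, m9}} = {m0, m2, m4, m5, m6, m7, m9}
EG (EX (AX ((recv ∨ ¬ack) → recv))): greatest fixpoint, start Z0 = {m0, m2, m4, m5, m6, m7, m9}, keep only states in Sat with some successor in Z. Z1 = {m0, m5, m6, m7, m9}; Z2 = {m0, m6, m7, m9}; fixed.
Sat(EG (EX (AX ((recv ∨ ¬ack) → recv)))) = {m0, m6, m7, m9}
m1 ∉ Sat(EG (EX (AX ((recv ∨ ¬ack) → recv)))) = {m0, m6, m7, m9}, so the formula does not hold at m1.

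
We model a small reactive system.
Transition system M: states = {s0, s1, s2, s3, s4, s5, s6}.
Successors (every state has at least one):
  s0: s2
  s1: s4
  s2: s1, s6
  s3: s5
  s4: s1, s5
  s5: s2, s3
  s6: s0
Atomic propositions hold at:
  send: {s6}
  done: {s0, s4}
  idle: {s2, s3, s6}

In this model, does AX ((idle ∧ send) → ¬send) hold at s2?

Sat(idle ∧ send) = {s6}
Sat(¬send) = {s0, s1, s2, s3, s4, s5}
Sat((idle ∧ send) → ¬send) = {s0, s1, s2, s3, s4, s5}
Sat(AX ((idle ∧ send) → ¬send)) = {s : every successor in {s0, s1, s2, s3, s4, s5}} = {s0, s1, s3, s4, s5, s6}
s2 ∉ Sat(AX ((idle ∧ send) → ¬send)) = {s0, s1, s3, s4, s5, s6}, so the formula does not hold at s2.

No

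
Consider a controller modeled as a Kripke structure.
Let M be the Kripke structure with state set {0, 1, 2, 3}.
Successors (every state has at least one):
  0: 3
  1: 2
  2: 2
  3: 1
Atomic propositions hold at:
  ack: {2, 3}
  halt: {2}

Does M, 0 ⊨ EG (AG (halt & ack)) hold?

No

Sat(halt & ack) = {2}
AG (halt & ack): greatest fixpoint, start Z0 = {2}, keep only states in Sat with every successor in Z. Already a fixed point.
Sat(AG (halt & ack)) = {2}
EG (AG (halt & ack)): greatest fixpoint, start Z0 = {2}, keep only states in Sat with some successor in Z. Already a fixed point.
Sat(EG (AG (halt & ack))) = {2}
0 ∉ Sat(EG (AG (halt & ack))) = {2}, so the formula does not hold at 0.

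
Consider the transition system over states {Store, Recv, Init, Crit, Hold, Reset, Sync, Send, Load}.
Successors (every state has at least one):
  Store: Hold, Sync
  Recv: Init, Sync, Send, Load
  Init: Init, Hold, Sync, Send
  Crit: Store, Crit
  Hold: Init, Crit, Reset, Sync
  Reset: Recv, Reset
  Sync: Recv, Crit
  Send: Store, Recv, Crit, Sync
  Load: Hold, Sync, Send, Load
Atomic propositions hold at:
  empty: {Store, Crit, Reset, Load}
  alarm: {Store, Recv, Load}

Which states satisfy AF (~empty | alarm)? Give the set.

{Store, Recv, Init, Hold, Sync, Send, Load}

Sat(~empty) = {Recv, Init, Hold, Sync, Send}
Sat(~empty | alarm) = {Store, Recv, Init, Hold, Sync, Send, Load}
AF (~empty | alarm): least fixpoint, start Z0 = {Store, Recv, Init, Hold, Sync, Send, Load}, add states with every successor in Z. Already a fixed point.
Sat(AF (~empty | alarm)) = {Store, Recv, Init, Hold, Sync, Send, Load}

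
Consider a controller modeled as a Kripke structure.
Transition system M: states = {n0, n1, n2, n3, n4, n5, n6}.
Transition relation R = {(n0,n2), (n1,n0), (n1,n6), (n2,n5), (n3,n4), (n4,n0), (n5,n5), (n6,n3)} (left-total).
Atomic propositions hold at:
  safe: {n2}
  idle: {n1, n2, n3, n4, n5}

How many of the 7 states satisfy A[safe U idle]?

A[safe U idle]: least fixpoint, start Z0 = Sat(idle) = {n1, n2, n3, n4, n5}, add states in Sat(safe) with every successor in Z. Already a fixed point.
Sat(A[safe U idle]) = {n1, n2, n3, n4, n5}
|Sat(A[safe U idle])| = |{n1, n2, n3, n4, n5}| = 5.

5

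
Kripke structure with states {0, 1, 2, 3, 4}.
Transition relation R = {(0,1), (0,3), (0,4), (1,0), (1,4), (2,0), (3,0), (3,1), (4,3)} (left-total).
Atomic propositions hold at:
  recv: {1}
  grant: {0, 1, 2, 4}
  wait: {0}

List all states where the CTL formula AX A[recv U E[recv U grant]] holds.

{1, 2, 3}

E[recv U grant]: least fixpoint, start Z0 = Sat(grant) = {0, 1, 2, 4}, add states in Sat(recv) with some successor in Z. Already a fixed point.
Sat(E[recv U grant]) = {0, 1, 2, 4}
A[recv U E[recv U grant]]: least fixpoint, start Z0 = Sat(E[recv U grant]) = {0, 1, 2, 4}, add states in Sat(recv) with every successor in Z. Already a fixed point.
Sat(A[recv U E[recv U grant]]) = {0, 1, 2, 4}
Sat(AX A[recv U E[recv U grant]]) = {s : every successor in {0, 1, 2, 4}} = {1, 2, 3}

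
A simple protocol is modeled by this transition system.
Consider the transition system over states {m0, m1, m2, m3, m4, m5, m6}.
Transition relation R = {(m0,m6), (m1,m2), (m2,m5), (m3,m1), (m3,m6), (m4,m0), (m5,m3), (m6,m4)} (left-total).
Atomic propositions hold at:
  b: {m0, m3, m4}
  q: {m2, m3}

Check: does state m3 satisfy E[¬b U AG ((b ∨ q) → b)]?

No

Sat(¬b) = {m1, m2, m5, m6}
Sat(b ∨ q) = {m0, m2, m3, m4}
Sat((b ∨ q) → b) = {m0, m1, m3, m4, m5, m6}
AG ((b ∨ q) → b): greatest fixpoint, start Z0 = {m0, m1, m3, m4, m5, m6}, keep only states in Sat with every successor in Z. Z1 = {m0, m3, m4, m5, m6}; Z2 = {m0, m4, m5, m6}; Z3 = {m0, m4, m6}; fixed.
Sat(AG ((b ∨ q) → b)) = {m0, m4, m6}
E[¬b U AG ((b ∨ q) → b)]: least fixpoint, start Z0 = Sat(AG ((b ∨ q) → b)) = {m0, m4, m6}, add states in Sat(¬b) with some successor in Z. Already a fixed point.
Sat(E[¬b U AG ((b ∨ q) → b)]) = {m0, m4, m6}
m3 ∉ Sat(E[¬b U AG ((b ∨ q) → b)]) = {m0, m4, m6}, so the formula does not hold at m3.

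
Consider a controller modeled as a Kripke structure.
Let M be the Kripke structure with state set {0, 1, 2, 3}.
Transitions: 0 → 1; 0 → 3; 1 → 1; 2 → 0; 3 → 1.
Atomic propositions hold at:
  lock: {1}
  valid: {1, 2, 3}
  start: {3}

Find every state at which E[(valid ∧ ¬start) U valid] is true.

{1, 2, 3}

Sat(¬start) = {0, 1, 2}
Sat(valid ∧ ¬start) = {1, 2}
E[(valid ∧ ¬start) U valid]: least fixpoint, start Z0 = Sat(valid) = {1, 2, 3}, add states in Sat(valid ∧ ¬start) with some successor in Z. Already a fixed point.
Sat(E[(valid ∧ ¬start) U valid]) = {1, 2, 3}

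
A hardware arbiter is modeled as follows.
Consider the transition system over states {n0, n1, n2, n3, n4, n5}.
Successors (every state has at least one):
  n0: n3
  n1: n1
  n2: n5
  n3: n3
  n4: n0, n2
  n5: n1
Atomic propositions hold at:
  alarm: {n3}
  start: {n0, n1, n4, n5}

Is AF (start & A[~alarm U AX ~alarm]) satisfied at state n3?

No

Sat(~alarm) = {n0, n1, n2, n4, n5}
Sat(AX ~alarm) = {s : every successor in {n0, n1, n2, n4, n5}} = {n1, n2, n4, n5}
A[~alarm U AX ~alarm]: least fixpoint, start Z0 = Sat(AX ~alarm) = {n1, n2, n4, n5}, add states in Sat(~alarm) with every successor in Z. Already a fixed point.
Sat(A[~alarm U AX ~alarm]) = {n1, n2, n4, n5}
Sat(start & A[~alarm U AX ~alarm]) = {n1, n4, n5}
AF (start & A[~alarm U AX ~alarm]): least fixpoint, start Z0 = {n1, n4, n5}, add states with every successor in Z. Z1 = {n1, n2, n4, n5}; fixed.
Sat(AF (start & A[~alarm U AX ~alarm])) = {n1, n2, n4, n5}
n3 ∉ Sat(AF (start & A[~alarm U AX ~alarm])) = {n1, n2, n4, n5}, so the formula does not hold at n3.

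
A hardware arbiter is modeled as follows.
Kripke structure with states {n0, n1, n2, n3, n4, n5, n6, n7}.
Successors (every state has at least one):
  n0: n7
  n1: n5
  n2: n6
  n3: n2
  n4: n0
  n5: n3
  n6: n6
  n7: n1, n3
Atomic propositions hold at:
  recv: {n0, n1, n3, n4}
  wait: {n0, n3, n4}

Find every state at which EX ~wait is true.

{n0, n1, n2, n3, n6, n7}

Sat(~wait) = {n1, n2, n5, n6, n7}
Sat(EX ~wait) = {s : some successor in {n1, n2, n5, n6, n7}} = {n0, n1, n2, n3, n6, n7}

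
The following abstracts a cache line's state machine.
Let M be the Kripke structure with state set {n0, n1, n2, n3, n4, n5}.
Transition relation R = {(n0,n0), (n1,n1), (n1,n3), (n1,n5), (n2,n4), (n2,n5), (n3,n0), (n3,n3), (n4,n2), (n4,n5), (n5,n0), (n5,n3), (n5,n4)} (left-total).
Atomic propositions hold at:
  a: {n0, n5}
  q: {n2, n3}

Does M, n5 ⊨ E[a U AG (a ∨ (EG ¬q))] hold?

Sat(¬q) = {n0, n1, n4, n5}
EG ¬q: greatest fixpoint, start Z0 = {n0, n1, n4, n5}, keep only states in Sat with some successor in Z. Already a fixed point.
Sat(EG ¬q) = {n0, n1, n4, n5}
Sat(a ∨ (EG ¬q)) = {n0, n1, n4, n5}
AG (a ∨ (EG ¬q)): greatest fixpoint, start Z0 = {n0, n1, n4, n5}, keep only states in Sat with every successor in Z. Z1 = {n0}; fixed.
Sat(AG (a ∨ (EG ¬q))) = {n0}
E[a U AG (a ∨ (EG ¬q))]: least fixpoint, start Z0 = Sat(AG (a ∨ (EG ¬q))) = {n0}, add states in Sat(a) with some successor in Z. Z1 = {n0, n5}; fixed.
Sat(E[a U AG (a ∨ (EG ¬q))]) = {n0, n5}
n5 ∈ Sat(E[a U AG (a ∨ (EG ¬q))]) = {n0, n5}, so the formula holds at n5.

Yes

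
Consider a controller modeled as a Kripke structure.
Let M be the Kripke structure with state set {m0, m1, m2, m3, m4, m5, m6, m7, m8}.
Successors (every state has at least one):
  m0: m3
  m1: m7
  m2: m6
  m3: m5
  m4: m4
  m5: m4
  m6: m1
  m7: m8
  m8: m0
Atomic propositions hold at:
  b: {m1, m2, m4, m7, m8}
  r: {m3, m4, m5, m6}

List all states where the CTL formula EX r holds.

Sat(EX r) = {s : some successor in {m3, m4, m5, m6}} = {m0, m2, m3, m4, m5}

{m0, m2, m3, m4, m5}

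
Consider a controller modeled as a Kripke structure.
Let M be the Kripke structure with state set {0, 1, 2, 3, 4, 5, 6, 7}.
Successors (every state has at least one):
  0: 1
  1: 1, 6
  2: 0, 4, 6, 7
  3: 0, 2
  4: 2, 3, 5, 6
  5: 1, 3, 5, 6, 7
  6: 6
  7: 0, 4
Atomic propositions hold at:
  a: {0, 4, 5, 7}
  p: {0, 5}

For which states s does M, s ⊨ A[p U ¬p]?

Sat(¬p) = {1, 2, 3, 4, 6, 7}
A[p U ¬p]: least fixpoint, start Z0 = Sat(¬p) = {1, 2, 3, 4, 6, 7}, add states in Sat(p) with every successor in Z. Z1 = {0, 1, 2, 3, 4, 6, 7}; fixed.
Sat(A[p U ¬p]) = {0, 1, 2, 3, 4, 6, 7}

{0, 1, 2, 3, 4, 6, 7}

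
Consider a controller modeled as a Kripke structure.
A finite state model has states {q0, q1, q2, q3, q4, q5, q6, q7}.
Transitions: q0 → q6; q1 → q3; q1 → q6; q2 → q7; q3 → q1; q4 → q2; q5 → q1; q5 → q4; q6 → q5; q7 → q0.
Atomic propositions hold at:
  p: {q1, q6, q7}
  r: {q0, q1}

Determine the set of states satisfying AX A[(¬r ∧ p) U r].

Sat(¬r) = {q2, q3, q4, q5, q6, q7}
Sat(¬r ∧ p) = {q6, q7}
A[(¬r ∧ p) U r]: least fixpoint, start Z0 = Sat(r) = {q0, q1}, add states in Sat(¬r ∧ p) with every successor in Z. Z1 = {q0, q1, q7}; fixed.
Sat(A[(¬r ∧ p) U r]) = {q0, q1, q7}
Sat(AX A[(¬r ∧ p) U r]) = {s : every successor in {q0, q1, q7}} = {q2, q3, q7}

{q2, q3, q7}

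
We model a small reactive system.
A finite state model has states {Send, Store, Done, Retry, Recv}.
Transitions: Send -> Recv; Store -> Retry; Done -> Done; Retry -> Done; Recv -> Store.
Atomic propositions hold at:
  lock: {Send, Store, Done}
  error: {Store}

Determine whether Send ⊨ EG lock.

EG lock: greatest fixpoint, start Z0 = {Send, Store, Done}, keep only states in Sat with some successor in Z. Z1 = {Done}; fixed.
Sat(EG lock) = {Done}
Send ∉ Sat(EG lock) = {Done}, so the formula does not hold at Send.

No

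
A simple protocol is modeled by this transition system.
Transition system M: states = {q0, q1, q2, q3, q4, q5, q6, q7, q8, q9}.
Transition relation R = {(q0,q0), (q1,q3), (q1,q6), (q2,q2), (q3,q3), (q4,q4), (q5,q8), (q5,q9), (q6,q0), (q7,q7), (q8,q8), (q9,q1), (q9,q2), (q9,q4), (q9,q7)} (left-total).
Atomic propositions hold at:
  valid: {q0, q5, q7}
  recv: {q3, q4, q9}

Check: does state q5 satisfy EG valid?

No

EG valid: greatest fixpoint, start Z0 = {q0, q5, q7}, keep only states in Sat with some successor in Z. Z1 = {q0, q7}; fixed.
Sat(EG valid) = {q0, q7}
q5 ∉ Sat(EG valid) = {q0, q7}, so the formula does not hold at q5.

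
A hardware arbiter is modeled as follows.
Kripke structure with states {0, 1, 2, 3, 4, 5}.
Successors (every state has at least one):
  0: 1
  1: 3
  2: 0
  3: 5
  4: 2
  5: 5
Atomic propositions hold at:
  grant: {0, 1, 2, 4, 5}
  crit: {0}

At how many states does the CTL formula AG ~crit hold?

Sat(~crit) = {1, 2, 3, 4, 5}
AG ~crit: greatest fixpoint, start Z0 = {1, 2, 3, 4, 5}, keep only states in Sat with every successor in Z. Z1 = {1, 3, 4, 5}; Z2 = {1, 3, 5}; fixed.
Sat(AG ~crit) = {1, 3, 5}
|Sat(AG ~crit)| = |{1, 3, 5}| = 3.

3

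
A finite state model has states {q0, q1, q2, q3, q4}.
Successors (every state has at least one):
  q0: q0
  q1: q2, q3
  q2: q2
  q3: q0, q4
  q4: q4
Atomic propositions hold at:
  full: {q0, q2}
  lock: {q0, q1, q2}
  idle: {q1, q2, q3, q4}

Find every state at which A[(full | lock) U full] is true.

Sat(full | lock) = {q0, q1, q2}
A[(full | lock) U full]: least fixpoint, start Z0 = Sat(full) = {q0, q2}, add states in Sat(full | lock) with every successor in Z. Already a fixed point.
Sat(A[(full | lock) U full]) = {q0, q2}

{q0, q2}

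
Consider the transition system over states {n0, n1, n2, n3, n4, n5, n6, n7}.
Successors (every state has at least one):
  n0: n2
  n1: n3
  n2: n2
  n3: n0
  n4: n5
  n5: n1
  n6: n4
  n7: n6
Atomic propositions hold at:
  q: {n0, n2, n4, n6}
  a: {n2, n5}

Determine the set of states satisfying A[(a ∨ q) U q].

Sat(a ∨ q) = {n0, n2, n4, n5, n6}
A[(a ∨ q) U q]: least fixpoint, start Z0 = Sat(q) = {n0, n2, n4, n6}, add states in Sat(a ∨ q) with every successor in Z. Already a fixed point.
Sat(A[(a ∨ q) U q]) = {n0, n2, n4, n6}

{n0, n2, n4, n6}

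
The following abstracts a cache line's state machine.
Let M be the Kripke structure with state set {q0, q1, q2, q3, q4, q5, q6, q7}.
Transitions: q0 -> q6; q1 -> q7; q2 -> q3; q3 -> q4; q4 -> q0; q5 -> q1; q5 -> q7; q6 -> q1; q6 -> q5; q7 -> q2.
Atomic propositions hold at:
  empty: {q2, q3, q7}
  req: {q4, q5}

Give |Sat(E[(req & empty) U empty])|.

3

Sat(req & empty) = ∅
E[(req & empty) U empty]: least fixpoint, start Z0 = Sat(empty) = {q2, q3, q7}, add states in Sat(req & empty) with some successor in Z. Already a fixed point.
Sat(E[(req & empty) U empty]) = {q2, q3, q7}
|Sat(E[(req & empty) U empty])| = |{q2, q3, q7}| = 3.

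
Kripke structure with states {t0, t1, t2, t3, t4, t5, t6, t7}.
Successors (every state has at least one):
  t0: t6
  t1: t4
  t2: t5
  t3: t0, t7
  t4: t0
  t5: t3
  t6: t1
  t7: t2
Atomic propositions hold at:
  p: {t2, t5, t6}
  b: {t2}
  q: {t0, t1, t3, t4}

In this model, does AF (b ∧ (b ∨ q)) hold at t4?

Sat(b ∨ q) = {t0, t1, t2, t3, t4}
Sat(b ∧ (b ∨ q)) = {t2}
AF (b ∧ (b ∨ q)): least fixpoint, start Z0 = {t2}, add states with every successor in Z. Z1 = {t2, t7}; fixed.
Sat(AF (b ∧ (b ∨ q))) = {t2, t7}
t4 ∉ Sat(AF (b ∧ (b ∨ q))) = {t2, t7}, so the formula does not hold at t4.

No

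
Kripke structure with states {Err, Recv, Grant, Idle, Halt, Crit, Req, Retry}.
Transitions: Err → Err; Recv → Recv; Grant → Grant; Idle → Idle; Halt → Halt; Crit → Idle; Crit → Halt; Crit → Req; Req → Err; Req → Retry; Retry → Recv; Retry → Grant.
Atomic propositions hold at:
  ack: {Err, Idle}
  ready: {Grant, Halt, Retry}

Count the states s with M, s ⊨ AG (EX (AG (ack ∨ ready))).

4

Sat(ack ∨ ready) = {Err, Grant, Idle, Halt, Retry}
AG (ack ∨ ready): greatest fixpoint, start Z0 = {Err, Grant, Idle, Halt, Retry}, keep only states in Sat with every successor in Z. Z1 = {Err, Grant, Idle, Halt}; fixed.
Sat(AG (ack ∨ ready)) = {Err, Grant, Idle, Halt}
Sat(EX (AG (ack ∨ ready))) = {s : some successor in {Err, Grant, Idle, Halt}} = {Err, Grant, Idle, Halt, Crit, Req, Retry}
AG (EX (AG (ack ∨ ready))): greatest fixpoint, start Z0 = {Err, Grant, Idle, Halt, Crit, Req, Retry}, keep only states in Sat with every successor in Z. Z1 = {Err, Grant, Idle, Halt, Crit, Req}; Z2 = {Err, Grant, Idle, Halt, Crit}; Z3 = {Err, Grant, Idle, Halt}; fixed.
Sat(AG (EX (AG (ack ∨ ready)))) = {Err, Grant, Idle, Halt}
|Sat(AG (EX (AG (ack ∨ ready))))| = |{Err, Grant, Idle, Halt}| = 4.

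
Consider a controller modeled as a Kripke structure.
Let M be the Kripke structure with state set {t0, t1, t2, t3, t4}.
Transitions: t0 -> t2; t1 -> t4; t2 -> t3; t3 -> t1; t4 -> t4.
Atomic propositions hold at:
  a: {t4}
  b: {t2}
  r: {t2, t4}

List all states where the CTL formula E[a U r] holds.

E[a U r]: least fixpoint, start Z0 = Sat(r) = {t2, t4}, add states in Sat(a) with some successor in Z. Already a fixed point.
Sat(E[a U r]) = {t2, t4}

{t2, t4}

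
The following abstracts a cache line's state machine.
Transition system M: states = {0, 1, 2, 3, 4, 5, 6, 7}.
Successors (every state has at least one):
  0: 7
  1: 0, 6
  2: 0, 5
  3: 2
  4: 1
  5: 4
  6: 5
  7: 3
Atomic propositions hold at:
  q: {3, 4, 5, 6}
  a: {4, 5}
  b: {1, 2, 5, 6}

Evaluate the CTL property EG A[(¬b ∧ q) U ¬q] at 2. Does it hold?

Sat(¬b) = {0, 3, 4, 7}
Sat(¬b ∧ q) = {3, 4}
Sat(¬q) = {0, 1, 2, 7}
A[(¬b ∧ q) U ¬q]: least fixpoint, start Z0 = Sat(¬q) = {0, 1, 2, 7}, add states in Sat(¬b ∧ q) with every successor in Z. Z1 = {0, 1, 2, 3, 4, 7}; fixed.
Sat(A[(¬b ∧ q) U ¬q]) = {0, 1, 2, 3, 4, 7}
EG A[(¬b ∧ q) U ¬q]: greatest fixpoint, start Z0 = {0, 1, 2, 3, 4, 7}, keep only states in Sat with some successor in Z. Already a fixed point.
Sat(EG A[(¬b ∧ q) U ¬q]) = {0, 1, 2, 3, 4, 7}
2 ∈ Sat(EG A[(¬b ∧ q) U ¬q]) = {0, 1, 2, 3, 4, 7}, so the formula holds at 2.

Yes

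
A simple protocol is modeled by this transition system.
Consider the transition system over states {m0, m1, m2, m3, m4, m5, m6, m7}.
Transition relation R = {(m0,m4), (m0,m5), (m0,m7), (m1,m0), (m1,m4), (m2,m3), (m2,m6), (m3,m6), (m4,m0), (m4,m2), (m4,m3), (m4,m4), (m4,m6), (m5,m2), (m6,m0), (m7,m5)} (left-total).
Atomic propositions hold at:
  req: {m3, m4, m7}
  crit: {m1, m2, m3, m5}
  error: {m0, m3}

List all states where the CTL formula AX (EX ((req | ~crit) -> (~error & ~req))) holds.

Sat(~crit) = {m0, m4, m6, m7}
Sat(req | ~crit) = {m0, m3, m4, m6, m7}
Sat(~error) = {m1, m2, m4, m5, m6, m7}
Sat(~req) = {m0, m1, m2, m5, m6}
Sat(~error & ~req) = {m1, m2, m5, m6}
Sat((req | ~crit) -> (~error & ~req)) = {m1, m2, m5, m6}
Sat(EX ((req | ~crit) -> (~error & ~req))) = {s : some successor in {m1, m2, m5, m6}} = {m0, m2, m3, m4, m5, m7}
Sat(AX (EX ((req | ~crit) -> (~error & ~req)))) = {s : every successor in {m0, m2, m3, m4, m5, m7}} = {m0, m1, m5, m6, m7}

{m0, m1, m5, m6, m7}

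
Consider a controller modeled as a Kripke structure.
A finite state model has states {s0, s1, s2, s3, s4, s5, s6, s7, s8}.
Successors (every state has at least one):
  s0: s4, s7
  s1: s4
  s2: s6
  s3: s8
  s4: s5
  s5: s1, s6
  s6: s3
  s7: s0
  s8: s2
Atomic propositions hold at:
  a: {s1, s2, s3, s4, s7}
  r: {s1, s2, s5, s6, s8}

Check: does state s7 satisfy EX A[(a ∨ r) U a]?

Sat(a ∨ r) = {s1, s2, s3, s4, s5, s6, s7, s8}
A[(a ∨ r) U a]: least fixpoint, start Z0 = Sat(a) = {s1, s2, s3, s4, s7}, add states in Sat(a ∨ r) with every successor in Z. Z1 = {s1, s2, s3, s4, s6, s7, s8}; Z2 = {s1, s2, s3, s4, s5, s6, s7, s8}; fixed.
Sat(A[(a ∨ r) U a]) = {s1, s2, s3, s4, s5, s6, s7, s8}
Sat(EX A[(a ∨ r) U a]) = {s : some successor in {s1, s2, s3, s4, s5, s6, s7, s8}} = {s0, s1, s2, s3, s4, s5, s6, s8}
s7 ∉ Sat(EX A[(a ∨ r) U a]) = {s0, s1, s2, s3, s4, s5, s6, s8}, so the formula does not hold at s7.

No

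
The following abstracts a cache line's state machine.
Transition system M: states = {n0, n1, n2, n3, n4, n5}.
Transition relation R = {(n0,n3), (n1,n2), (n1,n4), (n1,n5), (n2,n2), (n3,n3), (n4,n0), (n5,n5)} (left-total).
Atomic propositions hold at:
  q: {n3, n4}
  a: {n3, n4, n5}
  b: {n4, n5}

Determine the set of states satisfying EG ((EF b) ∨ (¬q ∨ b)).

EF b: least fixpoint, start Z0 = {n4, n5}, add states with some successor in Z. Z1 = {n1, n4, n5}; fixed.
Sat(EF b) = {n1, n4, n5}
Sat(¬q) = {n0, n1, n2, n5}
Sat(¬q ∨ b) = {n0, n1, n2, n4, n5}
Sat((EF b) ∨ (¬q ∨ b)) = {n0, n1, n2, n4, n5}
EG ((EF b) ∨ (¬q ∨ b)): greatest fixpoint, start Z0 = {n0, n1, n2, n4, n5}, keep only states in Sat with some successor in Z. Z1 = {n1, n2, n4, n5}; Z2 = {n1, n2, n5}; fixed.
Sat(EG ((EF b) ∨ (¬q ∨ b))) = {n1, n2, n5}

{n1, n2, n5}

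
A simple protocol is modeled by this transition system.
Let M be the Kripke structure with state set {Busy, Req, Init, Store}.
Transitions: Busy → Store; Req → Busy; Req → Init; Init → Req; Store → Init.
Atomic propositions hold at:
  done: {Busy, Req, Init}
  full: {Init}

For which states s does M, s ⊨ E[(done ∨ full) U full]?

Sat(done ∨ full) = {Busy, Req, Init}
E[(done ∨ full) U full]: least fixpoint, start Z0 = Sat(full) = {Init}, add states in Sat(done ∨ full) with some successor in Z. Z1 = {Req, Init}; fixed.
Sat(E[(done ∨ full) U full]) = {Req, Init}

{Req, Init}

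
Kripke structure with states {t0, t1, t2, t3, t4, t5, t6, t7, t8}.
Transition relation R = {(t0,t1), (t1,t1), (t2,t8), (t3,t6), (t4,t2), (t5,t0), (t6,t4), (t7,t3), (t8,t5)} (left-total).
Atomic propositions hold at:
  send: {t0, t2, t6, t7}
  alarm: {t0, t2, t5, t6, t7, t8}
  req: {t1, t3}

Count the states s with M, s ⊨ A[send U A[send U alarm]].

6

A[send U alarm]: least fixpoint, start Z0 = Sat(alarm) = {t0, t2, t5, t6, t7, t8}, add states in Sat(send) with every successor in Z. Already a fixed point.
Sat(A[send U alarm]) = {t0, t2, t5, t6, t7, t8}
A[send U A[send U alarm]]: least fixpoint, start Z0 = Sat(A[send U alarm]) = {t0, t2, t5, t6, t7, t8}, add states in Sat(send) with every successor in Z. Already a fixed point.
Sat(A[send U A[send U alarm]]) = {t0, t2, t5, t6, t7, t8}
|Sat(A[send U A[send U alarm]])| = |{t0, t2, t5, t6, t7, t8}| = 6.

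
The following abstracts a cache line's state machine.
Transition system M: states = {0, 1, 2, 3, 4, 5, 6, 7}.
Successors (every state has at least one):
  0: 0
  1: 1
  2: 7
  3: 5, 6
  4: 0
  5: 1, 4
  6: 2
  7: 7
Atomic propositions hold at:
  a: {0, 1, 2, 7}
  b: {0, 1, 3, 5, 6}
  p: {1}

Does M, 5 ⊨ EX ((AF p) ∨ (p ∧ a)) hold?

AF p: least fixpoint, start Z0 = {1}, add states with every successor in Z. Already a fixed point.
Sat(AF p) = {1}
Sat(p ∧ a) = {1}
Sat((AF p) ∨ (p ∧ a)) = {1}
Sat(EX ((AF p) ∨ (p ∧ a))) = {s : some successor in {1}} = {1, 5}
5 ∈ Sat(EX ((AF p) ∨ (p ∧ a))) = {1, 5}, so the formula holds at 5.

Yes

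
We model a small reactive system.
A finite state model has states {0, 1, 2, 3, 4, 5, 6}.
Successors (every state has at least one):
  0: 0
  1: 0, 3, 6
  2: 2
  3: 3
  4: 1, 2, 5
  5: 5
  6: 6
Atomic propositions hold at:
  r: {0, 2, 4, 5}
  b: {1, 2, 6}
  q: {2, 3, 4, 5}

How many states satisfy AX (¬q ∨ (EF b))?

3

Sat(¬q) = {0, 1, 6}
EF b: least fixpoint, start Z0 = {1, 2, 6}, add states with some successor in Z. Z1 = {1, 2, 4, 6}; fixed.
Sat(EF b) = {1, 2, 4, 6}
Sat(¬q ∨ (EF b)) = {0, 1, 2, 4, 6}
Sat(AX (¬q ∨ (EF b))) = {s : every successor in {0, 1, 2, 4, 6}} = {0, 2, 6}
|Sat(AX (¬q ∨ (EF b)))| = |{0, 2, 6}| = 3.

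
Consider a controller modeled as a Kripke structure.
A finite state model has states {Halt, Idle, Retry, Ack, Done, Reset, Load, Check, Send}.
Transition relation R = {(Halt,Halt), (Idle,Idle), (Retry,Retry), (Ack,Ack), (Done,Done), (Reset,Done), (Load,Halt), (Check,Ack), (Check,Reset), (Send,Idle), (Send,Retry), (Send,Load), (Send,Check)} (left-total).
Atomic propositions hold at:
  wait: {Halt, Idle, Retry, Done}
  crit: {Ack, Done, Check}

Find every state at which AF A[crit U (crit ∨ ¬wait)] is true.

{Ack, Done, Reset, Load, Check, Send}

Sat(¬wait) = {Ack, Reset, Load, Check, Send}
Sat(crit ∨ ¬wait) = {Ack, Done, Reset, Load, Check, Send}
A[crit U (crit ∨ ¬wait)]: least fixpoint, start Z0 = Sat((crit ∨ ¬wait)) = {Ack, Done, Reset, Load, Check, Send}, add states in Sat(crit) with every successor in Z. Already a fixed point.
Sat(A[crit U (crit ∨ ¬wait)]) = {Ack, Done, Reset, Load, Check, Send}
AF A[crit U (crit ∨ ¬wait)]: least fixpoint, start Z0 = {Ack, Done, Reset, Load, Check, Send}, add states with every successor in Z. Already a fixed point.
Sat(AF A[crit U (crit ∨ ¬wait)]) = {Ack, Done, Reset, Load, Check, Send}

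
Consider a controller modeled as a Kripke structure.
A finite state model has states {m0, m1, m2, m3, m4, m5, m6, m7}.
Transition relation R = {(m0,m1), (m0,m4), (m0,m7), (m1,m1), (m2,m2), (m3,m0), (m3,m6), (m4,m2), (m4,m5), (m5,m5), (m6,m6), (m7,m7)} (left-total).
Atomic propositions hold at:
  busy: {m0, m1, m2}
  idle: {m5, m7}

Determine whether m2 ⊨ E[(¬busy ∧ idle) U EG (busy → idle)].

Sat(¬busy) = {m3, m4, m5, m6, m7}
Sat(¬busy ∧ idle) = {m5, m7}
Sat(busy → idle) = {m3, m4, m5, m6, m7}
EG (busy → idle): greatest fixpoint, start Z0 = {m3, m4, m5, m6, m7}, keep only states in Sat with some successor in Z. Already a fixed point.
Sat(EG (busy → idle)) = {m3, m4, m5, m6, m7}
E[(¬busy ∧ idle) U EG (busy → idle)]: least fixpoint, start Z0 = Sat(EG (busy → idle)) = {m3, m4, m5, m6, m7}, add states in Sat(¬busy ∧ idle) with some successor in Z. Already a fixed point.
Sat(E[(¬busy ∧ idle) U EG (busy → idle)]) = {m3, m4, m5, m6, m7}
m2 ∉ Sat(E[(¬busy ∧ idle) U EG (busy → idle)]) = {m3, m4, m5, m6, m7}, so the formula does not hold at m2.

No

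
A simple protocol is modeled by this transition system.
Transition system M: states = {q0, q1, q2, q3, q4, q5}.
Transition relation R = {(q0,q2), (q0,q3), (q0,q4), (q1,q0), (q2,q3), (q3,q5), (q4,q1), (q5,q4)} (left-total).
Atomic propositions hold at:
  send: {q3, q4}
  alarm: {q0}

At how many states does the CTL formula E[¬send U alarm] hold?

Sat(¬send) = {q0, q1, q2, q5}
E[¬send U alarm]: least fixpoint, start Z0 = Sat(alarm) = {q0}, add states in Sat(¬send) with some successor in Z. Z1 = {q0, q1}; fixed.
Sat(E[¬send U alarm]) = {q0, q1}
|Sat(E[¬send U alarm])| = |{q0, q1}| = 2.

2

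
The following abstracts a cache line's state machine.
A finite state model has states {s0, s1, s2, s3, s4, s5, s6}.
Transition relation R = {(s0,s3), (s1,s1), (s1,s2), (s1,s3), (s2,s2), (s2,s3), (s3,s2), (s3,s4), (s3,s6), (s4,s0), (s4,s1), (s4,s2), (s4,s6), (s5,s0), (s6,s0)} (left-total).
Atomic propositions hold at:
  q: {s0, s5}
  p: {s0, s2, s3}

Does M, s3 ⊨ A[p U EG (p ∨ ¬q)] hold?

Sat(¬q) = {s1, s2, s3, s4, s6}
Sat(p ∨ ¬q) = {s0, s1, s2, s3, s4, s6}
EG (p ∨ ¬q): greatest fixpoint, start Z0 = {s0, s1, s2, s3, s4, s6}, keep only states in Sat with some successor in Z. Already a fixed point.
Sat(EG (p ∨ ¬q)) = {s0, s1, s2, s3, s4, s6}
A[p U EG (p ∨ ¬q)]: least fixpoint, start Z0 = Sat(EG (p ∨ ¬q)) = {s0, s1, s2, s3, s4, s6}, add states in Sat(p) with every successor in Z. Already a fixed point.
Sat(A[p U EG (p ∨ ¬q)]) = {s0, s1, s2, s3, s4, s6}
s3 ∈ Sat(A[p U EG (p ∨ ¬q)]) = {s0, s1, s2, s3, s4, s6}, so the formula holds at s3.

Yes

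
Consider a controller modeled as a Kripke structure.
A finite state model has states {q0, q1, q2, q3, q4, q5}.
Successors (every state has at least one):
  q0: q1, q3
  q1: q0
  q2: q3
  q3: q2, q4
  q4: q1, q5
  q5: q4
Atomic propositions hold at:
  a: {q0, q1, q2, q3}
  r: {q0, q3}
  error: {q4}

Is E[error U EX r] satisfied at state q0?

Yes

Sat(EX r) = {s : some successor in {q0, q3}} = {q0, q1, q2}
E[error U EX r]: least fixpoint, start Z0 = Sat(EX r) = {q0, q1, q2}, add states in Sat(error) with some successor in Z. Z1 = {q0, q1, q2, q4}; fixed.
Sat(E[error U EX r]) = {q0, q1, q2, q4}
q0 ∈ Sat(E[error U EX r]) = {q0, q1, q2, q4}, so the formula holds at q0.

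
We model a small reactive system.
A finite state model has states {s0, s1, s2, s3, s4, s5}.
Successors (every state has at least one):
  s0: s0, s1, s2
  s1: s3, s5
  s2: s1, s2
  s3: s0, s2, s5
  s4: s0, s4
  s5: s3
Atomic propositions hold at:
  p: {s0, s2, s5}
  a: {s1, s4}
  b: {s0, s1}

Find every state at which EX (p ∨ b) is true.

{s0, s1, s2, s3, s4}

Sat(p ∨ b) = {s0, s1, s2, s5}
Sat(EX (p ∨ b)) = {s : some successor in {s0, s1, s2, s5}} = {s0, s1, s2, s3, s4}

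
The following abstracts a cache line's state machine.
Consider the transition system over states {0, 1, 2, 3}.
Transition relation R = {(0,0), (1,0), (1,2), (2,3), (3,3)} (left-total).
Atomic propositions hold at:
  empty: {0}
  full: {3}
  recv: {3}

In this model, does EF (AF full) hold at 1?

AF full: least fixpoint, start Z0 = {3}, add states with every successor in Z. Z1 = {2, 3}; fixed.
Sat(AF full) = {2, 3}
EF (AF full): least fixpoint, start Z0 = {2, 3}, add states with some successor in Z. Z1 = {1, 2, 3}; fixed.
Sat(EF (AF full)) = {1, 2, 3}
1 ∈ Sat(EF (AF full)) = {1, 2, 3}, so the formula holds at 1.

Yes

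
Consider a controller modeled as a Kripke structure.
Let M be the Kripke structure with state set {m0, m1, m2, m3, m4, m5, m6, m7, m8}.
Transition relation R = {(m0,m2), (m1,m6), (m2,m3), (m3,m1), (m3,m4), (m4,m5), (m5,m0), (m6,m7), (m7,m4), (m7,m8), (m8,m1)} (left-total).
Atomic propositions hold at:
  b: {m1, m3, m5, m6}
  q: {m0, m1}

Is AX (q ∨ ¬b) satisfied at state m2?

No

Sat(¬b) = {m0, m2, m4, m7, m8}
Sat(q ∨ ¬b) = {m0, m1, m2, m4, m7, m8}
Sat(AX (q ∨ ¬b)) = {s : every successor in {m0, m1, m2, m4, m7, m8}} = {m0, m3, m5, m6, m7, m8}
m2 ∉ Sat(AX (q ∨ ¬b)) = {m0, m3, m5, m6, m7, m8}, so the formula does not hold at m2.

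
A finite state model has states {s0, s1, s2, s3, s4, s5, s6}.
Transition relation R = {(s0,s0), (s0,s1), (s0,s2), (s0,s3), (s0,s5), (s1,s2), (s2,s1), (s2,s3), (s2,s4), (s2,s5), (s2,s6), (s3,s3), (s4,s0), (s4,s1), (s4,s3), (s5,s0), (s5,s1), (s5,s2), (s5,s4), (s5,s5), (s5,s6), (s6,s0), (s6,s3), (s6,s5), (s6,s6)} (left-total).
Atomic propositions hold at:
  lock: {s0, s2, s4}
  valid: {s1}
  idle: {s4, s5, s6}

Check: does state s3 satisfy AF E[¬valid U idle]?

No

Sat(¬valid) = {s0, s2, s3, s4, s5, s6}
E[¬valid U idle]: least fixpoint, start Z0 = Sat(idle) = {s4, s5, s6}, add states in Sat(¬valid) with some successor in Z. Z1 = {s0, s2, s4, s5, s6}; fixed.
Sat(E[¬valid U idle]) = {s0, s2, s4, s5, s6}
AF E[¬valid U idle]: least fixpoint, start Z0 = {s0, s2, s4, s5, s6}, add states with every successor in Z. Z1 = {s0, s1, s2, s4, s5, s6}; fixed.
Sat(AF E[¬valid U idle]) = {s0, s1, s2, s4, s5, s6}
s3 ∉ Sat(AF E[¬valid U idle]) = {s0, s1, s2, s4, s5, s6}, so the formula does not hold at s3.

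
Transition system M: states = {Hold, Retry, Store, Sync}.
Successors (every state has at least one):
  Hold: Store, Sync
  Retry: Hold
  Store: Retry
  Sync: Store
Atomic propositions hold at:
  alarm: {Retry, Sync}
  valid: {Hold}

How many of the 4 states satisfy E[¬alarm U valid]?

1

Sat(¬alarm) = {Hold, Store}
E[¬alarm U valid]: least fixpoint, start Z0 = Sat(valid) = {Hold}, add states in Sat(¬alarm) with some successor in Z. Already a fixed point.
Sat(E[¬alarm U valid]) = {Hold}
|Sat(E[¬alarm U valid])| = |{Hold}| = 1.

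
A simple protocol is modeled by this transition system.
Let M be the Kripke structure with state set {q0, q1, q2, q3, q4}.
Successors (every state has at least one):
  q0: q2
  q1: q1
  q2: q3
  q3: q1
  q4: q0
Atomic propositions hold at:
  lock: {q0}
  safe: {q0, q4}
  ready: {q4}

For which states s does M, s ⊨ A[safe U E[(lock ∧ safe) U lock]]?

{q0, q4}

Sat(lock ∧ safe) = {q0}
E[(lock ∧ safe) U lock]: least fixpoint, start Z0 = Sat(lock) = {q0}, add states in Sat(lock ∧ safe) with some successor in Z. Already a fixed point.
Sat(E[(lock ∧ safe) U lock]) = {q0}
A[safe U E[(lock ∧ safe) U lock]]: least fixpoint, start Z0 = Sat(E[(lock ∧ safe) U lock]) = {q0}, add states in Sat(safe) with every successor in Z. Z1 = {q0, q4}; fixed.
Sat(A[safe U E[(lock ∧ safe) U lock]]) = {q0, q4}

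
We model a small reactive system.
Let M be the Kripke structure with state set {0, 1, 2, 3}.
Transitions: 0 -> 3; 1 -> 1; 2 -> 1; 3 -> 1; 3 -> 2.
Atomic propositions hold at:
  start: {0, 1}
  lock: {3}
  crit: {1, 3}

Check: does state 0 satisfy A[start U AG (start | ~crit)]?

Sat(~crit) = {0, 2}
Sat(start | ~crit) = {0, 1, 2}
AG (start | ~crit): greatest fixpoint, start Z0 = {0, 1, 2}, keep only states in Sat with every successor in Z. Z1 = {1, 2}; fixed.
Sat(AG (start | ~crit)) = {1, 2}
A[start U AG (start | ~crit)]: least fixpoint, start Z0 = Sat(AG (start | ~crit)) = {1, 2}, add states in Sat(start) with every successor in Z. Already a fixed point.
Sat(A[start U AG (start | ~crit)]) = {1, 2}
0 ∉ Sat(A[start U AG (start | ~crit)]) = {1, 2}, so the formula does not hold at 0.

No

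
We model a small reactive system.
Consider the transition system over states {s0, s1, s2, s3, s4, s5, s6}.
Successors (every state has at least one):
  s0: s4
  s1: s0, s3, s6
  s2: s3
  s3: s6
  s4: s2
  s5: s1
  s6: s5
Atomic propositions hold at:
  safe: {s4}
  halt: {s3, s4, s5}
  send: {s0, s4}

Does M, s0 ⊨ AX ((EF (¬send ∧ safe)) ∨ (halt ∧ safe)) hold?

Yes

Sat(¬send) = {s1, s2, s3, s5, s6}
Sat(¬send ∧ safe) = ∅
EF (¬send ∧ safe): least fixpoint, start Z0 = ∅, add states with some successor in Z. Already a fixed point.
Sat(EF (¬send ∧ safe)) = ∅
Sat(halt ∧ safe) = {s4}
Sat((EF (¬send ∧ safe)) ∨ (halt ∧ safe)) = {s4}
Sat(AX ((EF (¬send ∧ safe)) ∨ (halt ∧ safe))) = {s : every successor in {s4}} = {s0}
s0 ∈ Sat(AX ((EF (¬send ∧ safe)) ∨ (halt ∧ safe))) = {s0}, so the formula holds at s0.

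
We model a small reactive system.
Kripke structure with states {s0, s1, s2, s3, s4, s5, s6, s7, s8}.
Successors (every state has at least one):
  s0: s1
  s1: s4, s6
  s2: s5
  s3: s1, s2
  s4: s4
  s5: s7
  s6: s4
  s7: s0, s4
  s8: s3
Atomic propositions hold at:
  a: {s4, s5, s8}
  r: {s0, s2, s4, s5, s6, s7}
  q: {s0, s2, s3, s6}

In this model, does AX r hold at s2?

Yes

Sat(AX r) = {s : every successor in {s0, s2, s4, s5, s6, s7}} = {s1, s2, s4, s5, s6, s7}
s2 ∈ Sat(AX r) = {s1, s2, s4, s5, s6, s7}, so the formula holds at s2.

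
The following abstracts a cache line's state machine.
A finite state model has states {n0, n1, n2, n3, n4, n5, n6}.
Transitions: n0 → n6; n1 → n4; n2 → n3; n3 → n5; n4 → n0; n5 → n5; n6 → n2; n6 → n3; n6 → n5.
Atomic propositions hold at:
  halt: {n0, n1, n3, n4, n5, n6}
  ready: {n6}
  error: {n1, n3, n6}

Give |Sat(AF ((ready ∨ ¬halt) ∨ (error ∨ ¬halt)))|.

Sat(¬halt) = {n2}
Sat(ready ∨ ¬halt) = {n2, n6}
Sat(error ∨ ¬halt) = {n1, n2, n3, n6}
Sat((ready ∨ ¬halt) ∨ (error ∨ ¬halt)) = {n1, n2, n3, n6}
AF ((ready ∨ ¬halt) ∨ (error ∨ ¬halt)): least fixpoint, start Z0 = {n1, n2, n3, n6}, add states with every successor in Z. Z1 = {n0, n1, n2, n3, n6}; Z2 = {n0, n1, n2, n3, n4, n6}; fixed.
Sat(AF ((ready ∨ ¬halt) ∨ (error ∨ ¬halt))) = {n0, n1, n2, n3, n4, n6}
|Sat(AF ((ready ∨ ¬halt) ∨ (error ∨ ¬halt)))| = |{n0, n1, n2, n3, n4, n6}| = 6.

6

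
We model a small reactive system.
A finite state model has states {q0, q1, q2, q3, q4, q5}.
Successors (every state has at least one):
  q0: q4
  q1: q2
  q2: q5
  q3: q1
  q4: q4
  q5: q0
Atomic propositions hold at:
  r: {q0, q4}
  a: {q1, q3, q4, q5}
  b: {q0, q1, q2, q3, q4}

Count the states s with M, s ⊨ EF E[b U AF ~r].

Sat(~r) = {q1, q2, q3, q5}
AF ~r: least fixpoint, start Z0 = {q1, q2, q3, q5}, add states with every successor in Z. Already a fixed point.
Sat(AF ~r) = {q1, q2, q3, q5}
E[b U AF ~r]: least fixpoint, start Z0 = Sat(AF ~r) = {q1, q2, q3, q5}, add states in Sat(b) with some successor in Z. Already a fixed point.
Sat(E[b U AF ~r]) = {q1, q2, q3, q5}
EF E[b U AF ~r]: least fixpoint, start Z0 = {q1, q2, q3, q5}, add states with some successor in Z. Already a fixed point.
Sat(EF E[b U AF ~r]) = {q1, q2, q3, q5}
|Sat(EF E[b U AF ~r])| = |{q1, q2, q3, q5}| = 4.

4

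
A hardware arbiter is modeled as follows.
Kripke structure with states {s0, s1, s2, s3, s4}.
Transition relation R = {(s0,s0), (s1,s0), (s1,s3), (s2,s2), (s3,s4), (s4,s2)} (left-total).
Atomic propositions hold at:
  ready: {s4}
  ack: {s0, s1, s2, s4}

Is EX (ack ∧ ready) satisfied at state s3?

Sat(ack ∧ ready) = {s4}
Sat(EX (ack ∧ ready)) = {s : some successor in {s4}} = {s3}
s3 ∈ Sat(EX (ack ∧ ready)) = {s3}, so the formula holds at s3.

Yes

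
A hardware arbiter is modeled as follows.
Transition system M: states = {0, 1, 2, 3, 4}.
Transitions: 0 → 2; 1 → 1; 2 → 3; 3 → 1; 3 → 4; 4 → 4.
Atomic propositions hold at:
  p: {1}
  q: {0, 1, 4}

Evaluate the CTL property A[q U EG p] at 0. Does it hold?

EG p: greatest fixpoint, start Z0 = {1}, keep only states in Sat with some successor in Z. Already a fixed point.
Sat(EG p) = {1}
A[q U EG p]: least fixpoint, start Z0 = Sat(EG p) = {1}, add states in Sat(q) with every successor in Z. Already a fixed point.
Sat(A[q U EG p]) = {1}
0 ∉ Sat(A[q U EG p]) = {1}, so the formula does not hold at 0.

No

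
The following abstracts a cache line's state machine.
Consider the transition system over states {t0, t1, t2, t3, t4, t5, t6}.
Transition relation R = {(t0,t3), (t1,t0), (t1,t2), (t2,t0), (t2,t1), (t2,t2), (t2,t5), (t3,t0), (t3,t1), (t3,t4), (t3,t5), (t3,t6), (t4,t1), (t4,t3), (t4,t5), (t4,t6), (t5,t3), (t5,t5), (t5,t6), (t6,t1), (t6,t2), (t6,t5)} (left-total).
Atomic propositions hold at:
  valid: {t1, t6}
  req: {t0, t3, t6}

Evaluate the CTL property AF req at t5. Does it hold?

AF req: least fixpoint, start Z0 = {t0, t3, t6}, add states with every successor in Z. Already a fixed point.
Sat(AF req) = {t0, t3, t6}
t5 ∉ Sat(AF req) = {t0, t3, t6}, so the formula does not hold at t5.

No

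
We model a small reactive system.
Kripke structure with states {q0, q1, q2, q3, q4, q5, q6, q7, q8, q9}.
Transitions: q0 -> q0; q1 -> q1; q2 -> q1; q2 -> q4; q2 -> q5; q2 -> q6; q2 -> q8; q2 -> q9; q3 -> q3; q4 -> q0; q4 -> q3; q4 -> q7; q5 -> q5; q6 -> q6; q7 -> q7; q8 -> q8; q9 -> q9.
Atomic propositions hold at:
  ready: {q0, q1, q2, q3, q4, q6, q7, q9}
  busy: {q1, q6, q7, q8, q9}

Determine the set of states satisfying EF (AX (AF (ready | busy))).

{q0, q1, q2, q3, q4, q6, q7, q8, q9}

Sat(ready | busy) = {q0, q1, q2, q3, q4, q6, q7, q8, q9}
AF (ready | busy): least fixpoint, start Z0 = {q0, q1, q2, q3, q4, q6, q7, q8, q9}, add states with every successor in Z. Already a fixed point.
Sat(AF (ready | busy)) = {q0, q1, q2, q3, q4, q6, q7, q8, q9}
Sat(AX (AF (ready | busy))) = {s : every successor in {q0, q1, q2, q3, q4, q6, q7, q8, q9}} = {q0, q1, q3, q4, q6, q7, q8, q9}
EF (AX (AF (ready | busy))): least fixpoint, start Z0 = {q0, q1, q3, q4, q6, q7, q8, q9}, add states with some successor in Z. Z1 = {q0, q1, q2, q3, q4, q6, q7, q8, q9}; fixed.
Sat(EF (AX (AF (ready | busy)))) = {q0, q1, q2, q3, q4, q6, q7, q8, q9}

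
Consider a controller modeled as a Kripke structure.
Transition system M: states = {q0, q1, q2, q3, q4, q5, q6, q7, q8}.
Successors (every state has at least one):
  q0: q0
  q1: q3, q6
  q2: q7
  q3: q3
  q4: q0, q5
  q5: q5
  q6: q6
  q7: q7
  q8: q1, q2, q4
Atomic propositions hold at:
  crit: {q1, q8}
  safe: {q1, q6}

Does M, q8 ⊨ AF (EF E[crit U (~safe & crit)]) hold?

Sat(~safe) = {q0, q2, q3, q4, q5, q7, q8}
Sat(~safe & crit) = {q8}
E[crit U (~safe & crit)]: least fixpoint, start Z0 = Sat((~safe & crit)) = {q8}, add states in Sat(crit) with some successor in Z. Already a fixed point.
Sat(E[crit U (~safe & crit)]) = {q8}
EF E[crit U (~safe & crit)]: least fixpoint, start Z0 = {q8}, add states with some successor in Z. Already a fixed point.
Sat(EF E[crit U (~safe & crit)]) = {q8}
AF (EF E[crit U (~safe & crit)]): least fixpoint, start Z0 = {q8}, add states with every successor in Z. Already a fixed point.
Sat(AF (EF E[crit U (~safe & crit)])) = {q8}
q8 ∈ Sat(AF (EF E[crit U (~safe & crit)])) = {q8}, so the formula holds at q8.

Yes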